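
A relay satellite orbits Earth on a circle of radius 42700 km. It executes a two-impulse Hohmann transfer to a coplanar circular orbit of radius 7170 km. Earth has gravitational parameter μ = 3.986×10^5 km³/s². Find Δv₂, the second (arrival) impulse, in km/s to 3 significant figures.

Δv₂ = 2.30 km/s

Semi-major axis of the transfer orbit: a_t = (42700 + 7170)/2 = 24935 km.
Circular speed at r = 7170 km: v_c = √(μ/r) = 7.456 km/s.
Vis-viva on the transfer ellipse at r = 7170 km gives v_t = √[μ(2/r − 1/a_t)] = 9.757 km/s.
Δv₂ = |v_t − v_c| = |9.757 − 7.456| = 2.301 km/s.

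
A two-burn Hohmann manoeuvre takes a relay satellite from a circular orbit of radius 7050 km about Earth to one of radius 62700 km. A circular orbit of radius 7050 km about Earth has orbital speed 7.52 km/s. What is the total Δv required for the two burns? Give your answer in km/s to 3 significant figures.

From the circular-orbit relation v² = μ/r at r = 7050 km: μ = v²r = (7.52)² × 7050 = 3.98680×10^5 km³/s².
The Hohmann ellipse has a_t = (r₁ + r₂)/2 = 34875 km.
Circular speed at r₁: v₁ = √(μ/r₁) = √(3.98680×10^5/7050) = 7.5200 km/s.
On the transfer ellipse at r₁, v² = μ(2/r − 1/a) gives v_p = √[μ(2/r₁ − 1/a_t)] = 10.083 km/s.
First burn Δv₁ = |v_p − v₁| = 2.563 km/s.
Circular speed at r₂: v₂ = √(μ/r₂) = 2.522 km/s.
Transfer-orbit speed at r₂: v_a = √[μ(2/r₂ − 1/a_t)] = 1.134 km/s.
Second burn Δv₂ = |v₂ − v_a| = 1.388 km/s.
Total Δv = Δv₁ + Δv₂ = 3.951 km/s.

Δv = 3.95 km/s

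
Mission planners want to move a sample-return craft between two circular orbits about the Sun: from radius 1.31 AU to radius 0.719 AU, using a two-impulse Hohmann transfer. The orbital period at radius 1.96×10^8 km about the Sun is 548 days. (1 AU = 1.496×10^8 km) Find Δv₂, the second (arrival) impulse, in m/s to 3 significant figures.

Δv₂ = 4790 m/s

From Kepler's third law T² = 4π²r³/μ at r = 1.96×10^8 km, T = 548 days = 548 × 86400 s = 4.73472×10^7 s: μ = 4π²r³/T² = 1.32599×10^11 km³/s².
In km: r₁ = 1.31 × 1.496×10^8 = 1.95976×10^8 km; r₂ = 0.719 × 1.496×10^8 = 1.075624×10^8 km.
Transfer-ellipse semi-major axis a_t = (r₁ + r₂)/2 = (1.95976×10^8 + 1.075624×10^8)/2 = 1.517692×10^8 km.
Circular speed at r = 1.075624×10^8 km: v_c = √(μ/r) = 35.111 km/s.
Transfer-orbit speed at the same r (vis-viva, a = a_t): v_t = √[μ(2/r − 1/a_t)] = 39.898 km/s.
Δv₂ = |v_t − v_c| = |39.898 − 35.111| = 4.787 km/s.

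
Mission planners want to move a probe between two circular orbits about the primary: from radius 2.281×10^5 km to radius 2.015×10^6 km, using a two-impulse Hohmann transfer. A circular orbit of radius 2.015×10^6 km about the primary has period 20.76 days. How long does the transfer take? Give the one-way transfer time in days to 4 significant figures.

t = 4.310 days

From Kepler's third law T² = 4π²r³/μ at r = 2.015×10^6 km, T = 20.76 days = 20.76 × 86400 s = 1.793664×10^6 s: μ = 4π²r³/T² = 1.00393×10^8 km³/s².
Transfer-ellipse semi-major axis a_t = (r₁ + r₂)/2 = (2.281×10^5 + 2.015×10^6)/2 = 1.12155×10^6 km.
Transfer time t = π√(a_t³/μ) = π√((1.12155×10^6)³ / 1.00393×10^8) = 3.724×10^5 s.
Converting: 3.724×10^5 s ÷ 86400 s/day = 4.310 days.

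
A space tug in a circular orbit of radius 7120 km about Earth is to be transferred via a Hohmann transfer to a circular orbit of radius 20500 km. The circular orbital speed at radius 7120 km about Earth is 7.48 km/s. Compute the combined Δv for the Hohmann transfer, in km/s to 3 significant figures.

Δv = 2.88 km/s

From the circular-orbit relation v² = μ/r at r = 7120 km: μ = v²r = (7.48)² × 7120 = 3.98367×10^5 km³/s².
Semi-major axis of the transfer orbit: a_t = (7120 + 20500)/2 = 13810 km.
At r₁ the circular-orbit speed is v₁ = √(μ/r₁) = 7.480 km/s.
Transfer-orbit speed at r₁ (v² = μ(2/r − 1/a)): v_p = √[μ(2/r₁ − 1/a_t)] = 9.113 km/s.
First burn Δv₁ = |v_p − v₁| = 1.633 km/s.
Circular speed at r₂: v₂ = √(μ/r₂) = 4.408 km/s.
Transfer-orbit speed at r₂: v_a = √[μ(2/r₂ − 1/a_t)] = 3.165 km/s.
Second burn Δv₂ = |v₂ − v_a| = 1.243 km/s.
Total Δv = Δv₁ + Δv₂ = 2.876 km/s.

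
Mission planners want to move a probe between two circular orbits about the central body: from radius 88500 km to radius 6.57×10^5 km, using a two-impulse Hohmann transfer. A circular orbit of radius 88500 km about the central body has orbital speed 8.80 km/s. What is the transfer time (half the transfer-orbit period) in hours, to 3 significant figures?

t = 75.9 hours

From the circular-orbit relation v² = μ/r at r = 88500 km: μ = v²r = (8.80)² × 88500 = 6.85344×10^6 km³/s².
Semi-major axis of the transfer orbit: a_t = (88500 + 6.570×10^5)/2 = 3.7275×10^5 km.
By Kepler's third law the transfer-orbit period is T = 2π√(a_t³/μ), so t = T/2 = 2.731×10^5 s.
Converting: 2.731×10^5 s ÷ 3600 s/hour = 75.9 hours.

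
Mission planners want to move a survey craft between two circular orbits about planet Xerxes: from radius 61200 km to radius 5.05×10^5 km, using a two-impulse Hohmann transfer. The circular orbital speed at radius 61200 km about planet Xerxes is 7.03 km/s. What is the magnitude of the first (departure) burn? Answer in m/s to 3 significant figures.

From the circular-orbit relation v² = μ/r at r = 61200 km: μ = v²r = (7.03)² × 61200 = 3.02456×10^6 km³/s².
Transfer-ellipse semi-major axis a_t = (r₁ + r₂)/2 = (61200 + 5.050×10^5)/2 = 2.831×10^5 km.
On the circular orbit at r = 61200 km, v_c = √(μ/r) = 7.030 km/s.
Transfer-orbit speed at the same r (vis-viva, a = a_t): v_t = √[μ(2/r − 1/a_t)] = 9.389 km/s.
Δv₁ = |v_t − v_c| = |9.389 − 7.030| = 2.359 km/s.

Δv₁ = 2360 m/s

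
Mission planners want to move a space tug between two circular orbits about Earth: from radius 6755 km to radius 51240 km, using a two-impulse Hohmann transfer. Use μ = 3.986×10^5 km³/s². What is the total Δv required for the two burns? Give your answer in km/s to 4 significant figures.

Semi-major axis of the transfer orbit: a_t = (6755 + 51240)/2 = 28997.5 km.
Circular speed at r₁: v₁ = √(μ/r₁) = √(3.986×10^5/6755) = 7.68168 km/s.
On the transfer ellipse at r₁, v² = μ(2/r − 1/a) gives v_p = √[μ(2/r₁ − 1/a_t)] = 10.2113 km/s.
First burn Δv₁ = |v_p − v₁| = 2.530 km/s.
At r₂, v₂ = √(μ/r₂) = 2.789 km/s.
Transfer-orbit speed at r₂: v_a = √[μ(2/r₂ − 1/a_t)] = 1.346 km/s.
Second burn Δv₂ = |v₂ − v_a| = 1.443 km/s.
Δv = Δv₁ + Δv₂ = 2.530 + 1.443 = 3.973 km/s.

Δv = 3.973 km/s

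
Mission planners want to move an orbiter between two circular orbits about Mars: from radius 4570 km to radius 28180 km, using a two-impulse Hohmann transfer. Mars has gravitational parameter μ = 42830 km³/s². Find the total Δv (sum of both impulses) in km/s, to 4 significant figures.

Transfer-ellipse semi-major axis a_t = (r₁ + r₂)/2 = (4570 + 28180)/2 = 16375 km.
At r₁ the circular-orbit speed is v₁ = √(μ/r₁) = 3.0614 km/s.
Transfer-orbit speed at r₁ (vis-viva): v_p = √[μ(2/r₁ − 1/a_t)] = 4.0160 km/s.
First burn Δv₁ = |v_p − v₁| = 0.9546 km/s.
At r₂, v₂ = √(μ/r₂) = 1.2328 km/s.
Transfer-orbit speed at r₂: v_a = √[μ(2/r₂ − 1/a_t)] = 0.65128 km/s.
Second burn Δv₂ = |v₂ − v_a| = 0.5815 km/s.
Total Δv = Δv₁ + Δv₂ = 1.536 km/s.

Δv = 1.536 km/s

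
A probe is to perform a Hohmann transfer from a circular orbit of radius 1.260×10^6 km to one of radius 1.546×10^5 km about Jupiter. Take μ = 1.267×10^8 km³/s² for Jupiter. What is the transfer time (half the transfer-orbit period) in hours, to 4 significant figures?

t = 46.12 hours

Semi-major axis of the transfer orbit: a_t = (1.260×10^6 + 1.546×10^5)/2 = 7.073×10^5 km.
Transfer time t = π√(a_t³/μ) = π√((7.073×10^5)³ / 1.267×10^8) = 1.6602×10^5 s.
Converting: 1.6602×10^5 s ÷ 3600 s/hour = 46.12 hours.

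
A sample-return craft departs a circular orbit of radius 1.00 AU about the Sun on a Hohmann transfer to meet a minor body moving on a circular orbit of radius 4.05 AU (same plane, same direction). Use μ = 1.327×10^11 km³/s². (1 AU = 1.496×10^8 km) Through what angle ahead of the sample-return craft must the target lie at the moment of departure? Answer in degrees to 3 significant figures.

φ = 91.4°

In km: r₁ = 1.00 × 1.496×10^8 = 1.496×10^8 km; r₂ = 4.05 × 1.496×10^8 = 6.0588×10^8 km.
Semi-major axis of the transfer orbit: a_t = (1.496×10^8 + 6.0588×10^8)/2 = 3.7774×10^8 km.
The half-period of the transfer ellipse is t = π√(a_t³/μ) = 6.3315×10^7 s.
Target angular speed ω₂ = √(μ/r₂³) = 2.4426×10^-8 rad/s.
Angle swept by the target during transfer: ω₂·t = 1.5465 rad = 88.61°.
Arrival is 180° from departure on the ellipse, so φ = 180° − 88.61° = 91.4°.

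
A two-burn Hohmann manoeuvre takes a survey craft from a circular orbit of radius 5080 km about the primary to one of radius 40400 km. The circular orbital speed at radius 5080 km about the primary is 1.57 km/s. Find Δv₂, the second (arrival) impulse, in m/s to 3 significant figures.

From the circular-orbit relation v² = μ/r at r = 5080 km: μ = v²r = (1.57)² × 5080 = 12521.7 km³/s².
Semi-major axis of the transfer orbit: a_t = (5080 + 40400)/2 = 22740 km.
Circular speed at r = 40400 km: v_c = √(μ/r) = 0.5567 km/s.
Vis-viva on the transfer ellipse at r = 40400 km gives v_t = √[μ(2/r − 1/a_t)] = 0.2631 km/s.
Δv₂ = |v_t − v_c| = |0.2631 − 0.5567| = 0.2936 km/s.

Δv₂ = 294 m/s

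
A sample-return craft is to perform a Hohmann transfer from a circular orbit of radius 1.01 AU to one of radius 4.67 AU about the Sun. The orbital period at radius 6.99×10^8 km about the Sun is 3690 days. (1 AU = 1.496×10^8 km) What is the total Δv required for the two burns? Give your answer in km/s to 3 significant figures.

From Kepler's third law T² = 4π²r³/μ at r = 6.99×10^8 km, T = 3690 days = 3690 × 86400 s = 3.18816×10^8 s: μ = 4π²r³/T² = 1.32651×10^11 km³/s².
In km: r₁ = 1.01 × 1.496×10^8 = 1.51096×10^8 km; r₂ = 4.67 × 1.496×10^8 = 6.98632×10^8 km.
Semi-major axis of the transfer orbit: a_t = (1.51096×10^8 + 6.98632×10^8)/2 = 4.24864×10^8 km.
At r₁ the circular-orbit speed is v₁ = √(μ/r₁) = 29.630 km/s.
On the transfer ellipse at r₁, vis-viva equation gives v_p = √[μ(2/r₁ − 1/a_t)] = 37.995 km/s.
First burn Δv₁ = |v_p − v₁| = 8.365 km/s.
Circular speed at r₂: v₂ = √(μ/r₂) = 13.779 km/s.
Transfer-orbit speed at r₂: v_a = √[μ(2/r₂ − 1/a_t)] = 8.2174 km/s.
Second burn Δv₂ = |v₂ − v_a| = 5.562 km/s.
Δv = Δv₁ + Δv₂ = 8.365 + 5.562 = 13.93 km/s.

Δv = 13.9 km/s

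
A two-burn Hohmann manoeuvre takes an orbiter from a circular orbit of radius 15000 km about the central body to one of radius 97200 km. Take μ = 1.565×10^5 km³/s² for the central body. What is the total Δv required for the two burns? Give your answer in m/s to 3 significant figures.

Δv = 1630 m/s

The Hohmann ellipse has a_t = (r₁ + r₂)/2 = 56100 km.
Circular speed at r₁: v₁ = √(μ/r₁) = √(1.565×10^5/15000) = 3.2301 km/s.
Transfer-orbit speed at r₁ (v² = μ(2/r − 1/a)): v_p = √[μ(2/r₁ − 1/a_t)] = 4.2517 km/s.
First burn Δv₁ = |v_p − v₁| = 1.0216 km/s.
At r₂, v₂ = √(μ/r₂) = 1.26889 km/s.
Transfer-orbit speed at r₂: v_a = √[μ(2/r₂ − 1/a_t)] = 0.656127 km/s.
Second burn Δv₂ = |v₂ − v_a| = 0.61276 km/s.
Δv = Δv₁ + Δv₂ = 1.0216 + 0.61276 = 1.634 km/s.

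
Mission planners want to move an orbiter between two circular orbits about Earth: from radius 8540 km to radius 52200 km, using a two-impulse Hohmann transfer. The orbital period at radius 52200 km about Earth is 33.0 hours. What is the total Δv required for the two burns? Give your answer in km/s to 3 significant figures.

From Kepler's third law T² = 4π²r³/μ at r = 52200 km, T = 33.0 hours = 33.0 × 3600 s = 1.188×10^5 s: μ = 4π²r³/T² = 3.97867×10^5 km³/s².
Semi-major axis of the transfer orbit: a_t = (8540 + 52200)/2 = 30370 km.
At r₁ the circular-orbit speed is v₁ = √(μ/r₁) = 6.826 km/s.
Transfer-orbit speed at r₁ (vis-viva): v_p = √[μ(2/r₁ − 1/a_t)] = 8.949 km/s.
First burn Δv₁ = |v_p − v₁| = 2.123 km/s.
Circular speed at r₂: v₂ = √(μ/r₂) = 2.761 km/s.
Transfer-orbit speed at r₂: v_a = √[μ(2/r₂ − 1/a_t)] = 1.464 km/s.
Second burn Δv₂ = |v₂ − v_a| = 1.297 km/s.
Total Δv = Δv₁ + Δv₂ = 3.420 km/s.

Δv = 3.42 km/s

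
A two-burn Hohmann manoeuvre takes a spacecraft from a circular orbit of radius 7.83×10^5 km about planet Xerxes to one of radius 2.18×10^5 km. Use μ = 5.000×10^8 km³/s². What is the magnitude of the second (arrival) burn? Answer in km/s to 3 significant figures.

Transfer-ellipse semi-major axis a_t = (r₁ + r₂)/2 = (7.830×10^5 + 2.180×10^5)/2 = 5.005×10^5 km.
On the circular orbit at r = 2.180×10^5 km, v_c = √(μ/r) = 47.89 km/s.
Vis-viva on the transfer ellipse at r = 2.180×10^5 km gives v_t = √[μ(2/r − 1/a_t)] = 59.90 km/s.
Δv₂ = |v_t − v_c| = |59.90 − 47.89| = 12.01 km/s.

Δv₂ = 12.0 km/s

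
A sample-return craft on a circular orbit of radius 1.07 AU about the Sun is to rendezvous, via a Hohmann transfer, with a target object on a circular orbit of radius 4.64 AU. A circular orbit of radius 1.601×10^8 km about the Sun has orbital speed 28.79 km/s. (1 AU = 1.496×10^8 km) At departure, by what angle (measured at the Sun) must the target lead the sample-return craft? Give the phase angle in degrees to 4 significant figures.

φ = 93.12°

From the circular-orbit relation v² = μ/r at r = 1.601×10^8 km: μ = v²r = (28.79)² × 1.601×10^8 = 1.32701×10^11 km³/s².
In km: r₁ = 1.07 × 1.496×10^8 = 1.60072×10^8 km; r₂ = 4.64 × 1.496×10^8 = 6.94144×10^8 km.
Semi-major axis of the transfer orbit: a_t = (1.60072×10^8 + 6.94144×10^8)/2 = 4.27108×10^8 km.
The half-period of the transfer ellipse is t = π√(a_t³/μ) = 7.612×10^7 s.
The target's mean motion on its circular orbit is ω₂ = √(μ/r₂³) = 1.992×10^-8 rad/s.
Angle swept by the target during transfer: ω₂·t = 1.5163 rad = 86.88°.
The sample-return craft traverses 180° on the transfer ellipse, so the target must lead by 180° − 86.88° = 93.12°.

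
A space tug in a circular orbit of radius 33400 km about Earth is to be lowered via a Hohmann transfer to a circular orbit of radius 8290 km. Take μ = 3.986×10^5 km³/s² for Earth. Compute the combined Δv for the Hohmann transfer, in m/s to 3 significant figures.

Semi-major axis of the transfer orbit: a_t = (33400 + 8290)/2 = 20845 km.
Circular speed at r₁: v₁ = √(μ/r₁) = √(3.986×10^5/33400) = 3.455 km/s.
Transfer-orbit speed at r₁ (v² = μ(2/r − 1/a)): v_a = √[μ(2/r₁ − 1/a_t)] = 2.179 km/s.
First burn Δv₁ = |v_a − v₁| = 1.276 km/s.
Circular speed at r₂: v₂ = √(μ/r₂) = 6.934 km/s.
Transfer-orbit speed at r₂: v_p = √[μ(2/r₂ − 1/a_t)] = 8.777 km/s.
Second burn Δv₂ = |v₂ − v_p| = 1.843 km/s.
Δv = Δv₁ + Δv₂ = 1.276 + 1.843 = 3.119 km/s.

Δv = 3120 m/s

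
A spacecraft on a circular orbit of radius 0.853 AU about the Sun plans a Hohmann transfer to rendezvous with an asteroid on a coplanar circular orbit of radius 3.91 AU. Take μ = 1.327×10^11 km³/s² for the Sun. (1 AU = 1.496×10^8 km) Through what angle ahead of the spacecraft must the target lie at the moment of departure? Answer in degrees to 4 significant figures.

φ = 94.44°

In km: r₁ = 0.853 × 1.496×10^8 = 1.276088×10^8 km; r₂ = 3.91 × 1.496×10^8 = 5.84936×10^8 km.
Transfer-ellipse semi-major axis a_t = (r₁ + r₂)/2 = (1.276088×10^8 + 5.84936×10^8)/2 = 3.562724×10^8 km.
The half-period of the transfer ellipse is t = π√(a_t³/μ) = 5.79946×10^7 s.
Target angular speed ω₂ = √(μ/r₂³) = 2.57497×10^-8 rad/s.
Angle swept by the target during transfer: ω₂·t = 1.4933 rad = 85.56°.
Arrival is 180° from departure on the ellipse, so φ = 180° − 85.56° = 94.44°.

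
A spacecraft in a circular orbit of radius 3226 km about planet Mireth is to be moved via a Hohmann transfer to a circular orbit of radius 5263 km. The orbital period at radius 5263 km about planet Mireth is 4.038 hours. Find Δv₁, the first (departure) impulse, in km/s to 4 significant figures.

From Kepler's third law T² = 4π²r³/μ at r = 5263 km, T = 4.038 hours = 4.038 × 3600 s = 14536.8 s: μ = 4π²r³/T² = 27234.7 km³/s².
Semi-major axis of the transfer orbit: a_t = (3226 + 5263)/2 = 4244.5 km.
Circular speed at r = 3226 km: v_c = √(μ/r) = 2.90555 km/s.
Vis-viva on the transfer ellipse at r = 3226 km gives v_t = √[μ(2/r − 1/a_t)] = 3.23543 km/s.
Δv₁ = |v_t − v_c| = |3.23543 − 2.90555| = 0.3299 km/s.

Δv₁ = 0.3299 km/s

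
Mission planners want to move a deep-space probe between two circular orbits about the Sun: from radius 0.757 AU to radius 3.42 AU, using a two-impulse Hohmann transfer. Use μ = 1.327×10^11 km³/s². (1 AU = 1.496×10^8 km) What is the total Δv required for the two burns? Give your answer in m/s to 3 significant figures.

Δv = 16000 m/s

In km: r₁ = 0.757 × 1.496×10^8 = 1.132472×10^8 km; r₂ = 3.42 × 1.496×10^8 = 5.11632×10^8 km.
The Hohmann ellipse has a_t = (r₁ + r₂)/2 = 3.124396×10^8 km.
Circular speed at r₁: v₁ = √(μ/r₁) = √(1.327×10^11/1.132472×10^8) = 34.231 km/s.
Transfer-orbit speed at r₁ (vis-viva equation): v_p = √[μ(2/r₁ − 1/a_t)] = 43.804 km/s.
First burn Δv₁ = |v_p − v₁| = 9.573 km/s.
Circular speed at r₂: v₂ = √(μ/r₂) = 16.105 km/s.
Transfer-orbit speed at r₂: v_a = √[μ(2/r₂ − 1/a_t)] = 9.6959 km/s.
Second burn Δv₂ = |v₂ − v_a| = 6.409 km/s.
Total Δv = Δv₁ + Δv₂ = 15.98 km/s.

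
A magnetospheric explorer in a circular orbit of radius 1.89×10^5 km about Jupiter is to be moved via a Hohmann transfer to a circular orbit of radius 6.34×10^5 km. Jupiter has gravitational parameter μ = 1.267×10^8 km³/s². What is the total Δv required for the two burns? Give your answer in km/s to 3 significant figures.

The Hohmann ellipse has a_t = (r₁ + r₂)/2 = 4.115×10^5 km.
Circular speed at r₁: v₁ = √(μ/r₁) = √(1.267×10^8/1.890×10^5) = 25.892 km/s.
Transfer-orbit speed at r₁ (vis-viva): v_p = √[μ(2/r₁ − 1/a_t)] = 32.138 km/s.
First burn Δv₁ = |v_p − v₁| = 6.246 km/s.
At r₂, v₂ = √(μ/r₂) = 14.1366 km/s.
Transfer-orbit speed at r₂: v_a = √[μ(2/r₂ − 1/a_t)] = 9.58053 km/s.
Second burn Δv₂ = |v₂ − v_a| = 4.556 km/s.
Total Δv = Δv₁ + Δv₂ = 10.80 km/s.

Δv = 10.8 km/s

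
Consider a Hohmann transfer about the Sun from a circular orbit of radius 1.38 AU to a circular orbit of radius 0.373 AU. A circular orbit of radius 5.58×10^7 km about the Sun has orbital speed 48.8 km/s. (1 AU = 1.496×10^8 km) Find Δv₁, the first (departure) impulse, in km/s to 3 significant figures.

From the circular-orbit relation v² = μ/r at r = 5.58×10^7 km: μ = v²r = (48.8)² × 5.58×10^7 = 1.32884×10^11 km³/s².
In km: r₁ = 1.38 × 1.496×10^8 = 2.06448×10^8 km; r₂ = 0.373 × 1.496×10^8 = 5.58008×10^7 km.
Transfer-ellipse semi-major axis a_t = (r₁ + r₂)/2 = (2.06448×10^8 + 5.58008×10^7)/2 = 1.311244×10^8 km.
Circular speed at r = 2.06448×10^8 km: v_c = √(μ/r) = 25.37 km/s.
Transfer-orbit speed at the same r (vis-viva, a = a_t): v_t = √[μ(2/r − 1/a_t)] = 16.55 km/s.
Δv₁ = |v_t − v_c| = |16.55 − 25.37| = 8.820 km/s.

Δv₁ = 8.82 km/s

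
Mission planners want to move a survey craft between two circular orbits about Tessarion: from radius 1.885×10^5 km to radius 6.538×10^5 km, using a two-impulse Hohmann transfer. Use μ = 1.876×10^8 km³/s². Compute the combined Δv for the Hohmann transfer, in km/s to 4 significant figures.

The Hohmann ellipse has a_t = (r₁ + r₂)/2 = 4.2115×10^5 km.
Circular speed at r₁: v₁ = √(μ/r₁) = √(1.876×10^8/1.885×10^5) = 31.5472 km/s.
Transfer-orbit speed at r₁ (v² = μ(2/r − 1/a)): v_p = √[μ(2/r₁ − 1/a_t)] = 39.3065 km/s.
First burn Δv₁ = |v_p − v₁| = 7.759 km/s.
Circular speed at r₂: v₂ = √(μ/r₂) = 16.9392 km/s.
Transfer-orbit speed at r₂: v_a = √[μ(2/r₂ − 1/a_t)] = 11.3326 km/s.
Second burn Δv₂ = |v₂ − v_a| = 5.607 km/s.
Δv = Δv₁ + Δv₂ = 7.759 + 5.607 = 13.37 km/s.

Δv = 13.37 km/s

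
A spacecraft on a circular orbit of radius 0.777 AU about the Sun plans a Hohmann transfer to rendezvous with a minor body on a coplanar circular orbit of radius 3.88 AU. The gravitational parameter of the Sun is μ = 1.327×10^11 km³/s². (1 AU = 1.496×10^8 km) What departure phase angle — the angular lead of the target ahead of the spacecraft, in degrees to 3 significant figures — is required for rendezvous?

In km: r₁ = 0.777 × 1.496×10^8 = 1.162392×10^8 km; r₂ = 3.88 × 1.496×10^8 = 5.80448×10^8 km.
Transfer-ellipse semi-major axis a_t = (r₁ + r₂)/2 = (1.162392×10^8 + 5.80448×10^8)/2 = 3.483436×10^8 km.
The half-period of the transfer ellipse is t = π√(a_t³/μ) = 5.60694×10^7 s.
Target angular speed ω₂ = √(μ/r₂³) = 2.60490×10^-8 rad/s.
Angle swept by the target during transfer: ω₂·t = 1.46055 rad = 83.68°.
Arrival is 180° from departure on the ellipse, so φ = 180° − 83.68° = 96.3°.

φ = 96.3°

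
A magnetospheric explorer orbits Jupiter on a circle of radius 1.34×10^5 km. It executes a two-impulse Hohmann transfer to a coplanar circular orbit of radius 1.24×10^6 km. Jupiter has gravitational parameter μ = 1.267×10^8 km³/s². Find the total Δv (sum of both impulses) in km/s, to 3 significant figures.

Δv = 16.2 km/s

Transfer-ellipse semi-major axis a_t = (r₁ + r₂)/2 = (1.340×10^5 + 1.240×10^6)/2 = 6.870×10^5 km.
Circular speed at r₁: v₁ = √(μ/r₁) = √(1.267×10^8/1.340×10^5) = 30.749 km/s.
On the transfer ellipse at r₁, v² = μ(2/r − 1/a) gives v_p = √[μ(2/r₁ − 1/a_t)] = 41.311 km/s.
First burn Δv₁ = |v_p − v₁| = 10.562 km/s.
Circular speed at r₂: v₂ = √(μ/r₂) = 10.1083 km/s.
Transfer-orbit speed at r₂: v_a = √[μ(2/r₂ − 1/a_t)] = 4.46428 km/s.
Second burn Δv₂ = |v₂ − v_a| = 5.6440 km/s.
Δv = Δv₁ + Δv₂ = 10.562 + 5.6440 = 16.21 km/s.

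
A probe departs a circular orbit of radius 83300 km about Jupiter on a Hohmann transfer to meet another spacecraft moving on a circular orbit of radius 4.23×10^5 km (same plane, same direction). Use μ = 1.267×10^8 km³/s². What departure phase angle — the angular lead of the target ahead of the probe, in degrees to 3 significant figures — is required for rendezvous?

φ = 96.7°

Semi-major axis of the transfer orbit: a_t = (83300 + 4.230×10^5)/2 = 2.5315×10^5 km.
Transfer time t = π√(a_t³/μ) = 35549 s.
The target's mean motion on its circular orbit is ω₂ = √(μ/r₂³) = 4.0915×10^-5 rad/s.
Angle swept by the target during transfer: ω₂·t = 1.4545 rad = 83.34°.
Arrival is 180° from departure on the ellipse, so φ = 180° − 83.34° = 96.7°.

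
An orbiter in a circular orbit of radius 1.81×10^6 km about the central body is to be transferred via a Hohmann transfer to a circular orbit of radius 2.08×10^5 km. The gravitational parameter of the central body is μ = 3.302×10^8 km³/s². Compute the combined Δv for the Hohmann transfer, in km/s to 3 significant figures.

The Hohmann ellipse has a_t = (r₁ + r₂)/2 = 1.009×10^6 km.
At r₁ the circular-orbit speed is v₁ = √(μ/r₁) = 13.5067 km/s.
Transfer-orbit speed at r₁ (vis-viva): v_a = √[μ(2/r₁ − 1/a_t)] = 6.13247 km/s.
First burn Δv₁ = |v_a − v₁| = 7.3742 km/s.
Circular speed at r₂: v₂ = √(μ/r₂) = 39.843 km/s.
Transfer-orbit speed at r₂: v_p = √[μ(2/r₂ − 1/a_t)] = 53.364 km/s.
Second burn Δv₂ = |v₂ − v_p| = 13.521 km/s.
Δv = Δv₁ + Δv₂ = 7.3742 + 13.521 = 20.90 km/s.

Δv = 20.9 km/s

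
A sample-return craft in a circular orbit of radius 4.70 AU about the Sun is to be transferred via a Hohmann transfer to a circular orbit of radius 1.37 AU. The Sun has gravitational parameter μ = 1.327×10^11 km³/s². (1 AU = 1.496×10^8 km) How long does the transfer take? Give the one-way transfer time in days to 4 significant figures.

t = 965.7 days

In km: r₁ = 4.70 × 1.496×10^8 = 7.0312×10^8 km; r₂ = 1.37 × 1.496×10^8 = 2.04952×10^8 km.
Transfer-ellipse semi-major axis a_t = (r₁ + r₂)/2 = (7.0312×10^8 + 2.04952×10^8)/2 = 4.54036×10^8 km.
Half the transfer-orbit period gives t = π√(a_t³/μ) = 8.344×10^7 s.
Converting: 8.344×10^7 s ÷ 86400 s/day = 965.7 days.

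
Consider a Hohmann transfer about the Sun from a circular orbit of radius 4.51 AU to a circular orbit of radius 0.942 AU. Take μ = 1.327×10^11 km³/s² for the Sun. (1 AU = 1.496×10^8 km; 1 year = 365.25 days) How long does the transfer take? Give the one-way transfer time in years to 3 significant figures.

In km: r₁ = 4.51 × 1.496×10^8 = 6.74696×10^8 km; r₂ = 0.942 × 1.496×10^8 = 1.409232×10^8 km.
Semi-major axis of the transfer orbit: a_t = (6.74696×10^8 + 1.409232×10^8)/2 = 4.078096×10^8 km.
Transfer time t = π√(a_t³/μ) = π√((4.078096×10^8)³ / 1.327×10^11) = 7.102×10^7 s.
Converting: 7.102×10^7 s ÷ 3.15576×10^7 s/year (365.25 × 86400) = 2.25 years.

t = 2.25 years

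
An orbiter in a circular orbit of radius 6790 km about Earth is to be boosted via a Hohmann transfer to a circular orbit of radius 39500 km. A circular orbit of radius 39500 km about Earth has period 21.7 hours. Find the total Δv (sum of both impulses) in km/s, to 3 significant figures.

Δv = 3.80 km/s

From Kepler's third law T² = 4π²r³/μ at r = 39500 km, T = 21.7 hours = 21.7 × 3600 s = 78120 s: μ = 4π²r³/T² = 3.98682×10^5 km³/s².
The Hohmann ellipse has a_t = (r₁ + r₂)/2 = 23145 km.
Circular speed at r₁: v₁ = √(μ/r₁) = √(3.98682×10^5/6790) = 7.66264 km/s.
On the transfer ellipse at r₁, vis-viva gives v_p = √[μ(2/r₁ − 1/a_t)] = 10.0103 km/s.
First burn Δv₁ = |v_p − v₁| = 2.348 km/s.
Circular speed at r₂: v₂ = √(μ/r₂) = 3.177 km/s.
Transfer-orbit speed at r₂: v_a = √[μ(2/r₂ − 1/a_t)] = 1.721 km/s.
Second burn Δv₂ = |v₂ − v_a| = 1.456 km/s.
Δv = Δv₁ + Δv₂ = 2.348 + 1.456 = 3.804 km/s.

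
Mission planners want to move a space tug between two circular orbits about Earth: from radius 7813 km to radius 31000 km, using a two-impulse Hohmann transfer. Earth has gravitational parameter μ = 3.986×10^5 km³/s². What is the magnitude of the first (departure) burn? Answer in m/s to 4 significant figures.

Δv₁ = 1885 m/s

Semi-major axis of the transfer orbit: a_t = (7813 + 31000)/2 = 19406.5 km.
On the circular orbit at r = 7813 km, v_c = √(μ/r) = 7.1427 km/s.
Transfer-orbit speed at the same r (vis-viva, a = a_t): v_t = √[μ(2/r − 1/a_t)] = 9.0275 km/s.
Δv₁ = |v_t − v_c| = |9.0275 − 7.1427| = 1.885 km/s.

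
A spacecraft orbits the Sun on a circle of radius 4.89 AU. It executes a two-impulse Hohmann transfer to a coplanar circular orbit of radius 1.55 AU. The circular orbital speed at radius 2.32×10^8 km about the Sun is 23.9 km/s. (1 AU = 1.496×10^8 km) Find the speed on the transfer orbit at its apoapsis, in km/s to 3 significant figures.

v = 9.34 km/s

From the circular-orbit relation v² = μ/r at r = 2.32×10^8 km: μ = v²r = (23.9)² × 2.32×10^8 = 1.32521×10^11 km³/s².
In km: r₁ = 4.89 × 1.496×10^8 = 7.31544×10^8 km; r₂ = 1.55 × 1.496×10^8 = 2.3188×10^8 km.
Transfer-ellipse semi-major axis a_t = (r₁ + r₂)/2 = (7.31544×10^8 + 2.3188×10^8)/2 = 4.81712×10^8 km.
The apoapsis of the transfer ellipse is at r = 7.31544×10^8 km.
Applying v² = μ(2/r − 1/a_t): v = 9.338 km/s.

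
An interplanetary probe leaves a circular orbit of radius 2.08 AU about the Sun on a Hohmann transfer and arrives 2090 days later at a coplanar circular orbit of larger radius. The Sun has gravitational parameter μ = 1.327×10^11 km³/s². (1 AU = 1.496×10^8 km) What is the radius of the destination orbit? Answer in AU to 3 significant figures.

In km: r₁ = 2.08 × 1.496×10^8 = 3.11168×10^8 km.
Transfer time t = 2090 days = 1.80576×10^8 s, and t = π√(a_t³/μ).
So a_t = (μ t²/π²)^(1/3) = (1.327×10^11 × (1.80576×10^8)² / π²)^(1/3) = 7.5968×10^8 km.
Since a_t = (r₁ + r₂)/2, r₂ = 2a_t − r₁ = 2×7.5968×10^8 − 3.11168×10^8 = 1.208192×10^9 km.
In AU: r₂ = 1.208192×10^9 / 1.496×10^8 = 8.08 AU.

r₂ = 8.08 AU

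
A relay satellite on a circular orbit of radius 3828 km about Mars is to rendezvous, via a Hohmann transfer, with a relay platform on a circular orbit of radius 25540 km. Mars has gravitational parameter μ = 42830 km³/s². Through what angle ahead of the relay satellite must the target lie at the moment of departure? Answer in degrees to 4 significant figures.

Semi-major axis of the transfer orbit: a_t = (3828 + 25540)/2 = 14684 km.
Transfer time t = π√(a_t³/μ) = 27011 s.
The target's mean motion on its circular orbit is ω₂ = √(μ/r₂³) = 5.0704×10^-5 rad/s.
Angle swept by the target during transfer: ω₂·t = 1.3696 rad = 78.47°.
The relay satellite traverses 180° on the transfer ellipse, so the target must lead by 180° − 78.47° = 101.5°.

φ = 101.5°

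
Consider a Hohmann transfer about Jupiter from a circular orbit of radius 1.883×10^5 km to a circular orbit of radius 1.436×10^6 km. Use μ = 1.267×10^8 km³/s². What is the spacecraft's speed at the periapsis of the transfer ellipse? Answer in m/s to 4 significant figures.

v = 34490 m/s

Semi-major axis of the transfer orbit: a_t = (1.883×10^5 + 1.436×10^6)/2 = 8.1215×10^5 km.
At periapsis, r = 1.883×10^5 km.
Applying v² = μ(2/r − 1/a_t): v = 34.49 km/s.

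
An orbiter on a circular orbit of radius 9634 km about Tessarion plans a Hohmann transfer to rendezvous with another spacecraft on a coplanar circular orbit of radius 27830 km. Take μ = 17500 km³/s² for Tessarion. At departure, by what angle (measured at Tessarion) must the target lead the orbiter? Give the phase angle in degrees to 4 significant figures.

φ = 80.60°

Semi-major axis of the transfer orbit: a_t = (9634 + 27830)/2 = 18732 km.
Transfer time t = π√(a_t³/μ) = 60884.5 s.
Target angular speed ω₂ = √(μ/r₂³) = 2.84937×10^-5 rad/s.
Angle swept by the target during transfer: ω₂·t = 1.7348 rad = 99.40°.
Arrival is 180° from departure on the ellipse, so φ = 180° − 99.40° = 80.60°.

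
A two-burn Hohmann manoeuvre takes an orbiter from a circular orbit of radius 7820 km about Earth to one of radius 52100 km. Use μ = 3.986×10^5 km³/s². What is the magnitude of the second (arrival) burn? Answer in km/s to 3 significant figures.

The Hohmann ellipse has a_t = (r₁ + r₂)/2 = 29960 km.
Circular speed at r = 52100 km: v_c = √(μ/r) = 2.766 km/s.
Transfer-orbit speed at the same r (vis-viva, a = a_t): v_t = √[μ(2/r − 1/a_t)] = 1.413 km/s.
Δv₂ = |v_t − v_c| = |1.413 − 2.766| = 1.353 km/s.

Δv₂ = 1.35 km/s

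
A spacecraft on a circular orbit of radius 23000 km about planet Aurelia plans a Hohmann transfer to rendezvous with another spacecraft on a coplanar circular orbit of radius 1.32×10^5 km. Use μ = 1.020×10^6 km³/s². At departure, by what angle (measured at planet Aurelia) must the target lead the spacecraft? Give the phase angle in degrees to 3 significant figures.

Transfer-ellipse semi-major axis a_t = (r₁ + r₂)/2 = (23000 + 1.320×10^5)/2 = 77500 km.
The half-period of the transfer ellipse is t = π√(a_t³/μ) = 67110 s.
Target angular speed ω₂ = √(μ/r₂³) = 2.106×10^-5 rad/s.
Angle swept by the target during transfer: ω₂·t = 1.4133 rad = 80.98°.
Arrival is 180° from departure on the ellipse, so φ = 180° − 80.98° = 99.0°.

φ = 99.0°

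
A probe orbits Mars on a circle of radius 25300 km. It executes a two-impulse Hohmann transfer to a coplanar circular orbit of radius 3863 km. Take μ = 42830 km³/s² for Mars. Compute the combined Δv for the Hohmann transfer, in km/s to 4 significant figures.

Δv = 1.688 km/s

The Hohmann ellipse has a_t = (r₁ + r₂)/2 = 14581.5 km.
Circular speed at r₁: v₁ = √(μ/r₁) = √(42830/25300) = 1.30111 km/s.
Transfer-orbit speed at r₁ (vis-viva equation): v_a = √[μ(2/r₁ − 1/a_t)] = 0.669692 km/s.
First burn Δv₁ = |v_a − v₁| = 0.63142 km/s.
At r₂, v₂ = √(μ/r₂) = 3.32975 km/s.
Transfer-orbit speed at r₂: v_p = √[μ(2/r₂ − 1/a_t)] = 4.38602 km/s.
Second burn Δv₂ = |v₂ − v_p| = 1.0563 km/s.
Total Δv = Δv₁ + Δv₂ = 1.688 km/s.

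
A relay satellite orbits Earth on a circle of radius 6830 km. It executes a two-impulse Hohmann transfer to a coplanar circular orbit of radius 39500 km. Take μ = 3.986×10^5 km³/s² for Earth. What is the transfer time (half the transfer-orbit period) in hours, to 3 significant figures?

t = 4.87 hours

Transfer-ellipse semi-major axis a_t = (r₁ + r₂)/2 = (6830 + 39500)/2 = 23165 km.
Half the transfer-orbit period gives t = π√(a_t³/μ) = 17540 s.
Converting: 17540 s ÷ 3600 s/hour = 4.87 hours.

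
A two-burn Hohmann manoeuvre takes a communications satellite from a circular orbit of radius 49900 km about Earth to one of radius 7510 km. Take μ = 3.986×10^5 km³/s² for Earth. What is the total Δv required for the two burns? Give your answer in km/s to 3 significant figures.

Semi-major axis of the transfer orbit: a_t = (49900 + 7510)/2 = 28705 km.
At r₁ the circular-orbit speed is v₁ = √(μ/r₁) = 2.8263 km/s.
Transfer-orbit speed at r₁ (vis-viva equation): v_a = √[μ(2/r₁ − 1/a_t)] = 1.4456 km/s.
First burn Δv₁ = |v_a − v₁| = 1.381 km/s.
Circular speed at r₂: v₂ = √(μ/r₂) = 7.2853 km/s.
Transfer-orbit speed at r₂: v_p = √[μ(2/r₂ − 1/a_t)] = 9.6055 km/s.
Second burn Δv₂ = |v₂ − v_p| = 2.320 km/s.
Total Δv = Δv₁ + Δv₂ = 3.701 km/s.

Δv = 3.70 km/s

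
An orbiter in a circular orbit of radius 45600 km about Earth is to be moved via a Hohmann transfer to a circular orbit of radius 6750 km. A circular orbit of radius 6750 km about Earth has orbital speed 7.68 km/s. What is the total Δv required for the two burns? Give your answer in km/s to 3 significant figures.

From the circular-orbit relation v² = μ/r at r = 6750 km: μ = v²r = (7.68)² × 6750 = 3.98131×10^5 km³/s².
Transfer-ellipse semi-major axis a_t = (r₁ + r₂)/2 = (45600 + 6750)/2 = 26175 km.
At r₁ the circular-orbit speed is v₁ = √(μ/r₁) = 2.955 km/s.
On the transfer ellipse at r₁, vis-viva gives v_a = √[μ(2/r₁ − 1/a_t)] = 1.501 km/s.
First burn Δv₁ = |v_a − v₁| = 1.454 km/s.
Circular speed at r₂: v₂ = √(μ/r₂) = 7.6800 km/s.
Transfer-orbit speed at r₂: v_p = √[μ(2/r₂ − 1/a_t)] = 10.137 km/s.
Second burn Δv₂ = |v₂ − v_p| = 2.457 km/s.
Δv = Δv₁ + Δv₂ = 1.454 + 2.457 = 3.911 km/s.

Δv = 3.91 km/s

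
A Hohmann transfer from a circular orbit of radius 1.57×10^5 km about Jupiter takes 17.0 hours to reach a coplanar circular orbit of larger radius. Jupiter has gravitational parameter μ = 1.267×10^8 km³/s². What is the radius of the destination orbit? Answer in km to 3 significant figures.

Transfer time t = 17.0 hours = 61200 s, and t = π√(a_t³/μ).
So a_t = (μ t²/π²)^(1/3) = (1.267×10^8 × (61200)² / π²)^(1/3) = 3.6363×10^5 km.
Since a_t = (r₁ + r₂)/2, r₂ = 2a_t − r₁ = 2×3.6363×10^5 − 1.570×10^5 = 5.7026×10^5 km.

r₂ = 5.70×10^5 km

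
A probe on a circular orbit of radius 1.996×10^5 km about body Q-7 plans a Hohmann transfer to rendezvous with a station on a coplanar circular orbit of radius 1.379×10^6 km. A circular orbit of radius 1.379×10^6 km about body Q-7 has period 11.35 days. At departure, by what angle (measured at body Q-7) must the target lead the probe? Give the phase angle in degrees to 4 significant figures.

φ = 102.1°

From Kepler's third law T² = 4π²r³/μ at r = 1.379×10^6 km, T = 11.35 days = 11.35 × 86400 s = 9.8064×10^5 s: μ = 4π²r³/T² = 1.07655×10^8 km³/s².
Semi-major axis of the transfer orbit: a_t = (1.996×10^5 + 1.379×10^6)/2 = 7.893×10^5 km.
The half-period of the transfer ellipse is t = π√(a_t³/μ) = 2.1232×10^5 s.
The target's mean motion on its circular orbit is ω₂ = √(μ/r₂³) = 6.4072×10^-6 rad/s.
Angle swept by the target during transfer: ω₂·t = 1.3604 rad = 77.945°.
The probe traverses 180° on the transfer ellipse, so the target must lead by 180° − 77.945° = 102.1°.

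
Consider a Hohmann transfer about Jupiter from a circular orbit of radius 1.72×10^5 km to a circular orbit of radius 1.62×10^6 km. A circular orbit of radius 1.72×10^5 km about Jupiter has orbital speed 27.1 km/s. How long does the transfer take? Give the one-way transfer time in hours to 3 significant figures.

t = 65.9 hours

From the circular-orbit relation v² = μ/r at r = 1.72×10^5 km: μ = v²r = (27.1)² × 1.72×10^5 = 1.26319×10^8 km³/s².
Semi-major axis of the transfer orbit: a_t = (1.720×10^5 + 1.620×10^6)/2 = 8.960×10^5 km.
Transfer time t = π√(a_t³/μ) = π√((8.960×10^5)³ / 1.26319×10^8) = 2.371×10^5 s.
Converting: 2.371×10^5 s ÷ 3600 s/hour = 65.9 hours.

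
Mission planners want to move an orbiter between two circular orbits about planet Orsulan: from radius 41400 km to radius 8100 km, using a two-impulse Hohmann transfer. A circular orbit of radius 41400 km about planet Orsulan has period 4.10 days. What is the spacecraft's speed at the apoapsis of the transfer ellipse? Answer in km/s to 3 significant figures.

From Kepler's third law T² = 4π²r³/μ at r = 41400 km, T = 4.10 days = 4.10 × 86400 s = 3.5424×10^5 s: μ = 4π²r³/T² = 22323.7 km³/s².
Semi-major axis of the transfer orbit: a_t = (41400 + 8100)/2 = 24750 km.
The apoapsis of the transfer ellipse is at r = 41400 km.
Applying v² = μ(2/r − 1/a_t): v = 0.4201 km/s.

v = 0.420 km/s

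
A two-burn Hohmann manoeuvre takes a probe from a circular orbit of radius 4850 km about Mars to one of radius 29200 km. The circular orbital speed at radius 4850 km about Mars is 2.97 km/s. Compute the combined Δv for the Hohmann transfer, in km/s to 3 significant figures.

Δv = 1.48 km/s

From the circular-orbit relation v² = μ/r at r = 4850 km: μ = v²r = (2.97)² × 4850 = 42781.4 km³/s².
Semi-major axis of the transfer orbit: a_t = (4850 + 29200)/2 = 17025 km.
Circular speed at r₁: v₁ = √(μ/r₁) = √(42781.4/4850) = 2.9700 km/s.
On the transfer ellipse at r₁, vis-viva equation gives v_p = √[μ(2/r₁ − 1/a_t)] = 3.8896 km/s.
First burn Δv₁ = |v_p − v₁| = 0.9196 km/s.
Circular speed at r₂: v₂ = √(μ/r₂) = 1.21042 km/s.
Transfer-orbit speed at r₂: v_a = √[μ(2/r₂ − 1/a_t)] = 0.646046 km/s.
Second burn Δv₂ = |v₂ − v_a| = 0.5644 km/s.
Total Δv = Δv₁ + Δv₂ = 1.484 km/s.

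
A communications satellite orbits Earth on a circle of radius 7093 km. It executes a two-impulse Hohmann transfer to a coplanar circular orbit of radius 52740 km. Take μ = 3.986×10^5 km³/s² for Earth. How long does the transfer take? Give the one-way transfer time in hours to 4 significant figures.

t = 7.152 hours

Transfer-ellipse semi-major axis a_t = (r₁ + r₂)/2 = (7093 + 52740)/2 = 29916.5 km.
By Kepler's third law the transfer-orbit period is T = 2π√(a_t³/μ), so t = T/2 = 25748 s.
Converting: 25748 s ÷ 3600 s/hour = 7.152 hours.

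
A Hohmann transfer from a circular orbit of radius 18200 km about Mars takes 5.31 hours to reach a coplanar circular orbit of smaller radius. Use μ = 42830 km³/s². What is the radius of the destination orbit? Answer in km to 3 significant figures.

Transfer time t = 5.31 hours = 19116 s, and t = π√(a_t³/μ).
So a_t = (μ t²/π²)^(1/3) = (42830 × (19116)² / π²)^(1/3) = 11661 km.
Since a_t = (r₁ + r₂)/2, r₂ = 2a_t − r₁ = 2×11661 − 18200 = 5122 km.

r₂ = 5120 km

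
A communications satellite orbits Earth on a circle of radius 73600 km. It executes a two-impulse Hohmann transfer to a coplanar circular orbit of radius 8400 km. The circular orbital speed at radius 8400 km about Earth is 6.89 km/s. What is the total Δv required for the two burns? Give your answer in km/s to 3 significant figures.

Δv = 3.62 km/s

From the circular-orbit relation v² = μ/r at r = 8400 km: μ = v²r = (6.89)² × 8400 = 3.98766×10^5 km³/s².
Transfer-ellipse semi-major axis a_t = (r₁ + r₂)/2 = (73600 + 8400)/2 = 41000 km.
Circular speed at r₁: v₁ = √(μ/r₁) = √(3.98766×10^5/73600) = 2.328 km/s.
On the transfer ellipse at r₁, vis-viva equation gives v_a = √[μ(2/r₁ − 1/a_t)] = 1.054 km/s.
First burn Δv₁ = |v_a − v₁| = 1.274 km/s.
Circular speed at r₂: v₂ = √(μ/r₂) = 6.890 km/s.
Transfer-orbit speed at r₂: v_p = √[μ(2/r₂ − 1/a_t)] = 9.231 km/s.
Second burn Δv₂ = |v₂ − v_p| = 2.341 km/s.
Δv = Δv₁ + Δv₂ = 1.274 + 2.341 = 3.615 km/s.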